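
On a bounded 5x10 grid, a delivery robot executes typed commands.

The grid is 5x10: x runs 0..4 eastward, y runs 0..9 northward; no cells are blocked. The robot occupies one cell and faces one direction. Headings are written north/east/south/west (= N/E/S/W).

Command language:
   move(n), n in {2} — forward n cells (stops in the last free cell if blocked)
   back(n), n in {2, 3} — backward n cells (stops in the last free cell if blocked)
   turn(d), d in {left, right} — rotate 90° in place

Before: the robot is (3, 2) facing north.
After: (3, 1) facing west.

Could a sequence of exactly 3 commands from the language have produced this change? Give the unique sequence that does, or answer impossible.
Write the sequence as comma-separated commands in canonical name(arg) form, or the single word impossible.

move(2), back(3), turn(left)

key: cell and facing (now W) both changed — the 3 commands mix motion and turning
initial: (3, 2) facing north
step 1 (move(2)): (3, 4) facing north
step 2 (back(3)): (3, 1) facing north
step 3 (turn(left)): (3, 1) facing west
uniquely the one of 125 3-step routes that fits.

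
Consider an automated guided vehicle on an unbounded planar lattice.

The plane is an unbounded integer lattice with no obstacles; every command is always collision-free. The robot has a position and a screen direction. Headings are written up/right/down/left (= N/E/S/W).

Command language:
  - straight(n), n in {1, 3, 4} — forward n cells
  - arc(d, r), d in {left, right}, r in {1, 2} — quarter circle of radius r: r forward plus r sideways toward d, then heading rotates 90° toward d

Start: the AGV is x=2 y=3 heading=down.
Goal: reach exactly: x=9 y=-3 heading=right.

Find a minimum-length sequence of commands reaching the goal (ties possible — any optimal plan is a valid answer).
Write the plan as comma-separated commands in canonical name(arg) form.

arc(left, 2), arc(right, 2), arc(left, 2), straight(1)

initial: x=2 y=3 heading=down
1. arc(left, 2) → x=4 y=1 heading=right
2. arc(right, 2) → x=6 y=-1 heading=down
3. arc(left, 2) → x=8 y=-3 heading=right
4. straight(1) → x=9 y=-3 heading=right
no 3-step plan works, so 4 is optimal.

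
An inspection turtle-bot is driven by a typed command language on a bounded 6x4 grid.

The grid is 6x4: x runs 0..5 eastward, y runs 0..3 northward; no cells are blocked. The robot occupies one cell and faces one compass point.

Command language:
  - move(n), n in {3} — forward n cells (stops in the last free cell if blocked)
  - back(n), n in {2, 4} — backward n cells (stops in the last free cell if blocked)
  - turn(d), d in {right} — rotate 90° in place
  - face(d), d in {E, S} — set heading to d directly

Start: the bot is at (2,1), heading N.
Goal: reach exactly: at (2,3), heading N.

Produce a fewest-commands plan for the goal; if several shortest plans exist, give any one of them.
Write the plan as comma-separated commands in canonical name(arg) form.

move(3)

begin: at (2,1), heading N
step 1 (move(3)): at (2,3), heading N
no 0-step plan works, so 1 is optimal.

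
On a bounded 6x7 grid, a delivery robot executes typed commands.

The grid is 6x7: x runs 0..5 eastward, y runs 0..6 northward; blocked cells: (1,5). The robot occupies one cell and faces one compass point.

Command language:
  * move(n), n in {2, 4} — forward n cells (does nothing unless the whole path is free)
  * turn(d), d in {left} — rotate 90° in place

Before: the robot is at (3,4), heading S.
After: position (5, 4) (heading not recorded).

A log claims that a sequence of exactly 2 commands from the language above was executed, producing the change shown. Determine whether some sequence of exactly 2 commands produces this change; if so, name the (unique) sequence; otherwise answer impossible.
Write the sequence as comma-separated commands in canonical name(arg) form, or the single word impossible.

key: order matters: swapping turn(left) and move(2) lands elsewhere
t0: at (3,4), heading S
step 1 (turn(left)): at (3,4), heading E
step 2 (move(2)): at (5,4), heading E
no rival 2-sequence matches.

turn(left), move(2)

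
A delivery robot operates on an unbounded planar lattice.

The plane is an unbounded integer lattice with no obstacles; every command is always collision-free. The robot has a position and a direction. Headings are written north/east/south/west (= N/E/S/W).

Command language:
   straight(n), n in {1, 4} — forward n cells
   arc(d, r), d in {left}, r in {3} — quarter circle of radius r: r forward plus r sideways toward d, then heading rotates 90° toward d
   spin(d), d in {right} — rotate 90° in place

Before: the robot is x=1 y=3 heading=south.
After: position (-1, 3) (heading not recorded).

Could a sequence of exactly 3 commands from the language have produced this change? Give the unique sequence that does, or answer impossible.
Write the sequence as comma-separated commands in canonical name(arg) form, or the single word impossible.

key: order matters: swapping spin(right) and straight(1) lands elsewhere
from: x=1 y=3 heading=south
[1] after spin(right): x=1 y=3 heading=west
[2] after straight(1): x=0 y=3 heading=west
[3] after straight(1): x=-1 y=3 heading=west
uniquely the one of 64 3-step routes that fits.

spin(right), straight(1), straight(1)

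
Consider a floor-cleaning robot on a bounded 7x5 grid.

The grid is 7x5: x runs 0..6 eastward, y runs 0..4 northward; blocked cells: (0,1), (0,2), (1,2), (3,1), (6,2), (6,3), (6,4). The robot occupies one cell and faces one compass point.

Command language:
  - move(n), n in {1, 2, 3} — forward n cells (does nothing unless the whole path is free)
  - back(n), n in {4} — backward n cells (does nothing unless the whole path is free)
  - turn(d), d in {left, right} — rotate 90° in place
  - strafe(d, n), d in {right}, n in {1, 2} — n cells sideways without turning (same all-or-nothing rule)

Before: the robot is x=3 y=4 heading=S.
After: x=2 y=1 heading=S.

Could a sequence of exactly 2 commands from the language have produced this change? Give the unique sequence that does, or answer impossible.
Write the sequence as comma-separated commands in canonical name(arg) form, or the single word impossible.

strafe(right, 1), move(3)

key: order matters: swapping strafe(right, 1) and move(3) lands elsewhere
t0: x=3 y=4 heading=S
1. strafe(right, 1) → x=2 y=4 heading=S
2. move(3) → x=2 y=1 heading=S
no rival 2-sequence matches.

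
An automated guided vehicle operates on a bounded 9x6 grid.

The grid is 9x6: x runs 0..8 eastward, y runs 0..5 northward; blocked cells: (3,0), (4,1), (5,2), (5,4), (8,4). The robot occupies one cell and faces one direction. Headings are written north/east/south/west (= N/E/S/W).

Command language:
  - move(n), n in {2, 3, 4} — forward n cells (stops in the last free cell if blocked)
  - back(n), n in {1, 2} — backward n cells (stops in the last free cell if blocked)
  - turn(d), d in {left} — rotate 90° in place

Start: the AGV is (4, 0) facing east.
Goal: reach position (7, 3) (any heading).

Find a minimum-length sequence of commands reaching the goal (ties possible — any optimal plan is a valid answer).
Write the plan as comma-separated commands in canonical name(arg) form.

t0: (4, 0) facing east
1. move(3) → (7, 0) facing east
2. turn(left) → (7, 0) facing north
3. move(3) → (7, 3) facing north
nothing shorter than 3 reaches the goal.

move(3), turn(left), move(3)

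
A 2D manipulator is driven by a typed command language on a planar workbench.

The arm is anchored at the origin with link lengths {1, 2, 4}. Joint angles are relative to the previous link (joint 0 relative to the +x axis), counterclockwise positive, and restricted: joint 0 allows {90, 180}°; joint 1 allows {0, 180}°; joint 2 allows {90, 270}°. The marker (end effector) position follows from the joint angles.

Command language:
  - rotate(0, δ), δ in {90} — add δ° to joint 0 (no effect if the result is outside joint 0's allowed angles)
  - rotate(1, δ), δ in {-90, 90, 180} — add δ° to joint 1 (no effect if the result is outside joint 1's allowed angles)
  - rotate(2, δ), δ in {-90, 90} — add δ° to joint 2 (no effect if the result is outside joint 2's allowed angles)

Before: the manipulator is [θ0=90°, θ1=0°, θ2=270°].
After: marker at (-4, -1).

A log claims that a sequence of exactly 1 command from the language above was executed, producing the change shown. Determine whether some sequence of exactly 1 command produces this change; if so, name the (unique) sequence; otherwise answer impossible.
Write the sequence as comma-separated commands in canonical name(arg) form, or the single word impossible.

rotate(1, 180)

initial: [θ0=90°, θ1=0°, θ2=270°]
step 1 (rotate(1, 180)): [θ0=90°, θ1=180°, θ2=270°]
all 6 alternatives checked — unique.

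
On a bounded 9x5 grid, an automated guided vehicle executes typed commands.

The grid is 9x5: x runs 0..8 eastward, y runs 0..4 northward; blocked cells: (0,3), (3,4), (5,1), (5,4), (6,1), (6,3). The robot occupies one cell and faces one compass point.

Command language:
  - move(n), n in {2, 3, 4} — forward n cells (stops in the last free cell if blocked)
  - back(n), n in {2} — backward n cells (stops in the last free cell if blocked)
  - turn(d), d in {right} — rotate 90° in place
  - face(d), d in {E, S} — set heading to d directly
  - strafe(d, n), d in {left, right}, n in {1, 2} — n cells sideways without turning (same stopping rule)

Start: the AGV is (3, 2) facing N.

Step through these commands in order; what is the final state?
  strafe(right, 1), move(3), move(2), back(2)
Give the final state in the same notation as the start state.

(4, 2) facing N

t0: (3, 2) facing N
[1] after strafe(right, 1): (4, 2) facing N
[2] after move(3): (4, 4) facing N
[3] after move(2): (4, 4) facing N
[4] after back(2): (4, 2) facing N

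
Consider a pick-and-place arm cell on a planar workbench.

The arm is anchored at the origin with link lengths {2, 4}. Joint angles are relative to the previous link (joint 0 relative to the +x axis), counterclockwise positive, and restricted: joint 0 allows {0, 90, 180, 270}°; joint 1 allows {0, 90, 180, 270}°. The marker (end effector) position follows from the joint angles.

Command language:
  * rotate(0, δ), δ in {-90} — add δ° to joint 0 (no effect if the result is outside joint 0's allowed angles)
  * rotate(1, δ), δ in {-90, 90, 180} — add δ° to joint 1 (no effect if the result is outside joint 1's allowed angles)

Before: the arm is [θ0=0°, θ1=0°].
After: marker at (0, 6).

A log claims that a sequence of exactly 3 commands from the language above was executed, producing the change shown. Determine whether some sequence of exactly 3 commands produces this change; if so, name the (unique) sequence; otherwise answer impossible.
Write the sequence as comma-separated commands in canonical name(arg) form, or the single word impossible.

rotate(0, -90), rotate(0, -90), rotate(0, -90)

initial: [θ0=0°, θ1=0°]
1. rotate(0, -90) → [θ0=270°, θ1=0°]
2. rotate(0, -90) → [θ0=180°, θ1=0°]
3. rotate(0, -90) → [θ0=90°, θ1=0°]
all 64 alternatives checked — unique.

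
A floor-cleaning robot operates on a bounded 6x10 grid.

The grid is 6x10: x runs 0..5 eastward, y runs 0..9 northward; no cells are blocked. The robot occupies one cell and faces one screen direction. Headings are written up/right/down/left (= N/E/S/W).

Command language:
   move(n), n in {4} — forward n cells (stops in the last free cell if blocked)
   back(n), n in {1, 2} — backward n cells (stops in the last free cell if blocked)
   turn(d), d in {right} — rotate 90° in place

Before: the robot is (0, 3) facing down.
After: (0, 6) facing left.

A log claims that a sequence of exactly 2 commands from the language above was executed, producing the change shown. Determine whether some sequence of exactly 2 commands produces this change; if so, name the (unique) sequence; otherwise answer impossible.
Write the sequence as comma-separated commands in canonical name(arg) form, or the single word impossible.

every 2-command combo misses the target.

impossible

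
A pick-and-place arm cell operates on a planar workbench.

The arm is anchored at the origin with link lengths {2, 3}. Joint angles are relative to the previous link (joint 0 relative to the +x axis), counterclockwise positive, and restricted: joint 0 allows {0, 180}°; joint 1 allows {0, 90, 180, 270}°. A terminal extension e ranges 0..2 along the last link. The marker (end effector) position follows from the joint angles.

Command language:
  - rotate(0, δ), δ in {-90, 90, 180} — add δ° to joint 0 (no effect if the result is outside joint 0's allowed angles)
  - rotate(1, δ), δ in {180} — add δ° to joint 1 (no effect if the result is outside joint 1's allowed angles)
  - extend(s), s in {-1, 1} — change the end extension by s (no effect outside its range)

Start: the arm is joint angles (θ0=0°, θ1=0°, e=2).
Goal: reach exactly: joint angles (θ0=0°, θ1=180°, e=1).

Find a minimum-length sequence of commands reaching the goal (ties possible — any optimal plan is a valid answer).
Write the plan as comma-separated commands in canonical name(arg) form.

extend(-1), rotate(1, 180)

initial: joint angles (θ0=0°, θ1=0°, e=2)
[1] after extend(-1): joint angles (θ0=0°, θ1=0°, e=1)
[2] after rotate(1, 180): joint angles (θ0=0°, θ1=180°, e=1)
minimal: 2 command(s), checked below 2.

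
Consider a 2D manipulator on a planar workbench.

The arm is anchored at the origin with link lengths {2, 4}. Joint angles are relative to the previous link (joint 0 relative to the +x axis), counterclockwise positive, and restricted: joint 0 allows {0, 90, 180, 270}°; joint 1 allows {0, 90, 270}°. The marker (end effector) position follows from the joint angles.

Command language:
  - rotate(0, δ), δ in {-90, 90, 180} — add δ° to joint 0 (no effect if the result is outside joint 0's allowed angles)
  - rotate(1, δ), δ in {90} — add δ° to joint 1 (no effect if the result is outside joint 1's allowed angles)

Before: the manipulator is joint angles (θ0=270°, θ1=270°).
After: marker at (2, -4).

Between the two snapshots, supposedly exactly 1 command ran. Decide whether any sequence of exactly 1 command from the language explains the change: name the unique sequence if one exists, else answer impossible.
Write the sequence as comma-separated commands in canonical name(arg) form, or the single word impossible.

start: joint angles (θ0=270°, θ1=270°)
[1] after rotate(0, 90): joint angles (θ0=0°, θ1=270°)
no rival 1-sequence matches.

rotate(0, 90)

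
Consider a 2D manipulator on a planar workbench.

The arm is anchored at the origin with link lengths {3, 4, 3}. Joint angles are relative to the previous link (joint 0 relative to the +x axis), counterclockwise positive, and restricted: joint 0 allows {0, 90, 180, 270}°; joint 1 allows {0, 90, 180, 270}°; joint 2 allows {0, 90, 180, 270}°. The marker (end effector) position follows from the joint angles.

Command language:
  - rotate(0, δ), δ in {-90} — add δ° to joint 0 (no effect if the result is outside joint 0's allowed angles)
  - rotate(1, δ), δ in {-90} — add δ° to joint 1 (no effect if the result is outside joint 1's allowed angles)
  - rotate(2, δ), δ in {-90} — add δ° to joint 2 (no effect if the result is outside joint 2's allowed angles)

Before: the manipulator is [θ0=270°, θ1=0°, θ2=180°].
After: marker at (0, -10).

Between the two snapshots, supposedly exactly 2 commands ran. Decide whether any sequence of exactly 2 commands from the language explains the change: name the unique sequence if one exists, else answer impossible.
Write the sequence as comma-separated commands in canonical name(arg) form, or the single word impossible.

initial: [θ0=270°, θ1=0°, θ2=180°]
t=1 rotate(2, -90) ⇒ [θ0=270°, θ1=0°, θ2=90°]
t=2 rotate(2, -90) ⇒ [θ0=270°, θ1=0°, θ2=0°]
all 9 alternatives checked — unique.

rotate(2, -90), rotate(2, -90)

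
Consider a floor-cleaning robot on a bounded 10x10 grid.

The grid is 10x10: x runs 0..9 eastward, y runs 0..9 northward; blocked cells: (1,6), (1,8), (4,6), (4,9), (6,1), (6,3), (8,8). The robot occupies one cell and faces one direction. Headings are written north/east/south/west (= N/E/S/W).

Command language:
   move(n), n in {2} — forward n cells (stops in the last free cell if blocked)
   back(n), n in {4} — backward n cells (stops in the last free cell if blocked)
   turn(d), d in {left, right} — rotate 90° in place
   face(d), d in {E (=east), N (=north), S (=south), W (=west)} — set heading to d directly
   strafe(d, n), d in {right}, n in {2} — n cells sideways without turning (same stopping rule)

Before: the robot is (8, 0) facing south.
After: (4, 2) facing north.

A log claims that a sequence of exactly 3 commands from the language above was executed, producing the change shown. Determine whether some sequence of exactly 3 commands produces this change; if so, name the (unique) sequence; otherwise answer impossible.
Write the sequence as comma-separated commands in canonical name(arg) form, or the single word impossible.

every 3-command combo misses the target.

impossible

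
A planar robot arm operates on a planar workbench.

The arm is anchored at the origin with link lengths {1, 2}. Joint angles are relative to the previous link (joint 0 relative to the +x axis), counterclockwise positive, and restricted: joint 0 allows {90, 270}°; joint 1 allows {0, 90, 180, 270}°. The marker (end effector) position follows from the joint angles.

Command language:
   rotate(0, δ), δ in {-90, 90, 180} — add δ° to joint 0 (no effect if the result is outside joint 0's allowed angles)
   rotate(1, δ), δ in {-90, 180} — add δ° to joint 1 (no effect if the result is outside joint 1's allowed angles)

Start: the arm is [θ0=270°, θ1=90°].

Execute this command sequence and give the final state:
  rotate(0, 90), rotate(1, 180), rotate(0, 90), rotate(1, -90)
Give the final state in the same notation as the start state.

t0: [θ0=270°, θ1=90°]
[1] after rotate(0, 90): [θ0=270°, θ1=90°]
[2] after rotate(1, 180): [θ0=270°, θ1=270°]
[3] after rotate(0, 90): [θ0=270°, θ1=270°]
[4] after rotate(1, -90): [θ0=270°, θ1=180°]

[θ0=270°, θ1=180°]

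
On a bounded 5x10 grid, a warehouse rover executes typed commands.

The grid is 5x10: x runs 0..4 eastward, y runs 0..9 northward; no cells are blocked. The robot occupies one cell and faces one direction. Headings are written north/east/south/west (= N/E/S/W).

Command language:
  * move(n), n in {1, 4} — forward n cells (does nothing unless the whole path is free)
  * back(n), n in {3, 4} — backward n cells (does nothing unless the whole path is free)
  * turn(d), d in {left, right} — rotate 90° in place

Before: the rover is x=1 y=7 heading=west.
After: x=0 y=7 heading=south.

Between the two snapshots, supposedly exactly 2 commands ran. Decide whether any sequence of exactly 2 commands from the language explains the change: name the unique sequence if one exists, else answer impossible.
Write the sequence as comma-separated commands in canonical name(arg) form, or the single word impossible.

key: order matters: swapping move(1) and turn(left) lands elsewhere
start: x=1 y=7 heading=west
[1] after move(1): x=0 y=7 heading=west
[2] after turn(left): x=0 y=7 heading=south
no rival 2-sequence matches.

move(1), turn(left)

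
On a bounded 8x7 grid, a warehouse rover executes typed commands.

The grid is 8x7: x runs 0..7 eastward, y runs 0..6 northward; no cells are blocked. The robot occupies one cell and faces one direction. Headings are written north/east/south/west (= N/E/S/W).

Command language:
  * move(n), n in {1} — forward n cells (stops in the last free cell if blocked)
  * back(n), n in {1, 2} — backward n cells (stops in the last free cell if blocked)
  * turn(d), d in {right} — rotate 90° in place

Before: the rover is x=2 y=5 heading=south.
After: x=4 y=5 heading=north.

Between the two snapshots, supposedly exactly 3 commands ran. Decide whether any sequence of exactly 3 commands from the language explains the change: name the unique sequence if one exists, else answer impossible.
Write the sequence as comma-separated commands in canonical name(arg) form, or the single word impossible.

key: position moved to (4,5) AND the heading swung to N — translation plus rotation needed
from: x=2 y=5 heading=south
[1] after turn(right): x=2 y=5 heading=west
[2] after back(2): x=4 y=5 heading=west
[3] after turn(right): x=4 y=5 heading=north
no rival 3-sequence matches.

turn(right), back(2), turn(right)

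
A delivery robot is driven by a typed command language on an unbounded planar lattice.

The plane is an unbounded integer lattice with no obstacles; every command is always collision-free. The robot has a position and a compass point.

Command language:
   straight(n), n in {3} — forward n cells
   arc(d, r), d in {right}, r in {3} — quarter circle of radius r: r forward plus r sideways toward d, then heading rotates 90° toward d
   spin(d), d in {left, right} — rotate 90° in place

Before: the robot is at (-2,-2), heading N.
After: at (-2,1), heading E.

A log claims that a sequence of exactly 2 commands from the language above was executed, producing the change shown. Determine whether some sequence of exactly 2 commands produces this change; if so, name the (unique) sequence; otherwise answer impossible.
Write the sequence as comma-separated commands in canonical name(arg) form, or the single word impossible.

straight(3), spin(right)

key: cell and facing (now E) both changed — the 2 commands mix motion and turning
from: at (-2,-2), heading N
[1] after straight(3): at (-2,1), heading N
[2] after spin(right): at (-2,1), heading E
uniquely the one of 16 2-step routes that fits.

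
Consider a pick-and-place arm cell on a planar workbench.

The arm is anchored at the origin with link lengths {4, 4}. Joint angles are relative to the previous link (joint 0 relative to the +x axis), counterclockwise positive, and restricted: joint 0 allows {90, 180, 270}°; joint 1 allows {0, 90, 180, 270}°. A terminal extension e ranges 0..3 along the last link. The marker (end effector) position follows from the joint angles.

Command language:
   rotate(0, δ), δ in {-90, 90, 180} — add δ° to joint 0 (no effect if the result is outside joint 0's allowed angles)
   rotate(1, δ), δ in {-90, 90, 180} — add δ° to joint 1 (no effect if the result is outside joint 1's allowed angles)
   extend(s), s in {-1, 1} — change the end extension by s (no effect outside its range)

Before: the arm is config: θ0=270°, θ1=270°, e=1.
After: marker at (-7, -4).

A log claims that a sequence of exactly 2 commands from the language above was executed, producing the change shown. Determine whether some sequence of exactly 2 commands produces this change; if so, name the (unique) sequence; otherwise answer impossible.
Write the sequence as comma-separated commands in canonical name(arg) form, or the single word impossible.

extend(1), extend(1)

from: config: θ0=270°, θ1=270°, e=1
[1] after extend(1): config: θ0=270°, θ1=270°, e=2
[2] after extend(1): config: θ0=270°, θ1=270°, e=3
uniquely the one of 64 2-step routes that fits.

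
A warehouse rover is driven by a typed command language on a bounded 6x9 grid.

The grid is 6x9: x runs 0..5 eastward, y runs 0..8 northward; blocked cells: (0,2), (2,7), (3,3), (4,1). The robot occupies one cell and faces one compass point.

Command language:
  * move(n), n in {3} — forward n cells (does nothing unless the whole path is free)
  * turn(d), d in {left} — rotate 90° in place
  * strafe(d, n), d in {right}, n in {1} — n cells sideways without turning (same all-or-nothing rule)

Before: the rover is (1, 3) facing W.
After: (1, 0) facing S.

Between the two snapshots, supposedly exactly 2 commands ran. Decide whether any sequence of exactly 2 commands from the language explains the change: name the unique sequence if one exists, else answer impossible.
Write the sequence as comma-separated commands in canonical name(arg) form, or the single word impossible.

key: order matters: swapping turn(left) and move(3) lands elsewhere
t0: (1, 3) facing W
[1] after turn(left): (1, 3) facing S
[2] after move(3): (1, 0) facing S
all 9 alternatives checked — unique.

turn(left), move(3)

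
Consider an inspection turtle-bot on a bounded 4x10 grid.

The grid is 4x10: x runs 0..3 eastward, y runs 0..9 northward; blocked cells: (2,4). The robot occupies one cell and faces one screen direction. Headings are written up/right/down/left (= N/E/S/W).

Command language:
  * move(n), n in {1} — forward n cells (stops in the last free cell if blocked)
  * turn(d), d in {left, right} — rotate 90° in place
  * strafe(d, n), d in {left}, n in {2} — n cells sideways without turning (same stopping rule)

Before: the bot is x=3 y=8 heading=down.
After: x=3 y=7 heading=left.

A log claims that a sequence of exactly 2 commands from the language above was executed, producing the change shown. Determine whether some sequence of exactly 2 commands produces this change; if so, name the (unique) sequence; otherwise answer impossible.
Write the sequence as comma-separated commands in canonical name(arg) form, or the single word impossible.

key: running turn(right) before move(1) would end elsewhere — order is forced
initial: x=3 y=8 heading=down
step 1 (move(1)): x=3 y=7 heading=down
step 2 (turn(right)): x=3 y=7 heading=left
no rival 2-sequence matches.

move(1), turn(right)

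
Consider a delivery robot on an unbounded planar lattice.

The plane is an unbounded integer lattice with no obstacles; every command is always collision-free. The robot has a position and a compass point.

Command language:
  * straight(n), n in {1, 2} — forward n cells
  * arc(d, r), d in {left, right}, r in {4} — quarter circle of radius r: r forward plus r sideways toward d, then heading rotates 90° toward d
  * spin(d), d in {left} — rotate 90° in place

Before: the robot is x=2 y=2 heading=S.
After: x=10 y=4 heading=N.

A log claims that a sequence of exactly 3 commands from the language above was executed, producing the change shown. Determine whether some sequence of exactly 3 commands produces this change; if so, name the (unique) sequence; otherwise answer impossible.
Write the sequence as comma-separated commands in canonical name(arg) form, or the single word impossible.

key: cell and facing (now N) both changed — the 3 commands mix motion and turning
from: x=2 y=2 heading=S
1. arc(left, 4) → x=6 y=-2 heading=E
2. arc(left, 4) → x=10 y=2 heading=N
3. straight(2) → x=10 y=4 heading=N
no rival 3-sequence matches.

arc(left, 4), arc(left, 4), straight(2)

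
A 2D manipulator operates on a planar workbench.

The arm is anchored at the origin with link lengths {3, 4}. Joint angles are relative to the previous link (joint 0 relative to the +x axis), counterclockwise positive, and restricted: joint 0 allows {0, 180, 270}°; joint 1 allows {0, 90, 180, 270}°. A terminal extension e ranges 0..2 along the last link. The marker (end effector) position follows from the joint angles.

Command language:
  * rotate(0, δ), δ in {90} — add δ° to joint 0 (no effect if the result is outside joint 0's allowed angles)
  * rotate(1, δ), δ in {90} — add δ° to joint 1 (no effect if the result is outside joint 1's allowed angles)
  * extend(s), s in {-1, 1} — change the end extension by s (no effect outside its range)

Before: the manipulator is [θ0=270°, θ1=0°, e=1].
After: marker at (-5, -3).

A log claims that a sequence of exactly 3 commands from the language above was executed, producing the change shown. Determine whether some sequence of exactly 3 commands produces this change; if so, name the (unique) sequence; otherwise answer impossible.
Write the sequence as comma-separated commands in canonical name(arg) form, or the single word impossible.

rotate(1, 90), rotate(1, 90), rotate(1, 90)

begin: [θ0=270°, θ1=0°, e=1]
step 1 (rotate(1, 90)): [θ0=270°, θ1=90°, e=1]
step 2 (rotate(1, 90)): [θ0=270°, θ1=180°, e=1]
step 3 (rotate(1, 90)): [θ0=270°, θ1=270°, e=1]
no other 3-command option fits: unique.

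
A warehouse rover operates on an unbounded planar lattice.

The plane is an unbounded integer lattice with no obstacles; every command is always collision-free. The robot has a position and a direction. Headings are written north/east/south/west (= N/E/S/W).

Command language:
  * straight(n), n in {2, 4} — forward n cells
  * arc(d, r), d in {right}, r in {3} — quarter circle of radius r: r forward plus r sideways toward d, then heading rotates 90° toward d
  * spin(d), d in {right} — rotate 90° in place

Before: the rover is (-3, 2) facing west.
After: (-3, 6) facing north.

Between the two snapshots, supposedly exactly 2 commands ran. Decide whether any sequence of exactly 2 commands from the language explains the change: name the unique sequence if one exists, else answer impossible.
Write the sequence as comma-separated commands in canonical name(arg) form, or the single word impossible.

key: cell and facing (now N) both changed — the 2 commands mix motion and turning
t0: (-3, 2) facing west
[1] after spin(right): (-3, 2) facing north
[2] after straight(4): (-3, 6) facing north
uniquely the one of 16 2-step routes that fits.

spin(right), straight(4)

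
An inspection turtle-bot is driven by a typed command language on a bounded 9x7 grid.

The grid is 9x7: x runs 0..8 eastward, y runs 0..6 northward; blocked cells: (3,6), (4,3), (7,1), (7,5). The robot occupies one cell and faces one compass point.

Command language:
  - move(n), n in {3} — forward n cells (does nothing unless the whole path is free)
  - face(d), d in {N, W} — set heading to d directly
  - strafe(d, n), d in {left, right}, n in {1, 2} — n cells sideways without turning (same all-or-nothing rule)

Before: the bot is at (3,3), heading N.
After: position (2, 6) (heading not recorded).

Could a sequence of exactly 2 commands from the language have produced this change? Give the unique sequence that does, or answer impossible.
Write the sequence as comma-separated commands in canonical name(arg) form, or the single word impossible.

key: order matters: swapping strafe(left, 1) and move(3) lands elsewhere
begin: at (3,3), heading N
1. strafe(left, 1) → at (2,3), heading N
2. move(3) → at (2,6), heading N
uniquely the one of 49 2-step routes that fits.

strafe(left, 1), move(3)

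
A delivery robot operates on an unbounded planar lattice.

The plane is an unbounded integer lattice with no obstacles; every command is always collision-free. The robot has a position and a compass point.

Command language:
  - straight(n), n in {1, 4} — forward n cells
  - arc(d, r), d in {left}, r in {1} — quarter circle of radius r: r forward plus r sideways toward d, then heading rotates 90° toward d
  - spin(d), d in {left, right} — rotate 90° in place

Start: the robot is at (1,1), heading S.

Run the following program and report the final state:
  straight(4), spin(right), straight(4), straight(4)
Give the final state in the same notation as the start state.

t0: at (1,1), heading S
step 1 (straight(4)): at (1,-3), heading S
step 2 (spin(right)): at (1,-3), heading W
step 3 (straight(4)): at (-3,-3), heading W
step 4 (straight(4)): at (-7,-3), heading W

at (-7,-3), heading W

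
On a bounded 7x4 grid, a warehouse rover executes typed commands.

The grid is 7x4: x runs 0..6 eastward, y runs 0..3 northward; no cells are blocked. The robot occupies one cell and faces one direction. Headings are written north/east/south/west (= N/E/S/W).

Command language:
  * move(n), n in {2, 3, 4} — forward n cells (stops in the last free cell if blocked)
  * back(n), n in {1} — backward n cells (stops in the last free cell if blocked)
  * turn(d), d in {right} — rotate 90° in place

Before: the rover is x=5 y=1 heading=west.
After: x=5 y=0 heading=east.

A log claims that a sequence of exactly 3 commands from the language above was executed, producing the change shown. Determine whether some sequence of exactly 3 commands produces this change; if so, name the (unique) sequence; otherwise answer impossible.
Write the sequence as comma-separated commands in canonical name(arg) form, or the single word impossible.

key: position moved to (5,0) AND the heading swung to E — translation plus rotation needed
from: x=5 y=1 heading=west
1. turn(right) → x=5 y=1 heading=north
2. back(1) → x=5 y=0 heading=north
3. turn(right) → x=5 y=0 heading=east
no rival 3-sequence matches.

turn(right), back(1), turn(right)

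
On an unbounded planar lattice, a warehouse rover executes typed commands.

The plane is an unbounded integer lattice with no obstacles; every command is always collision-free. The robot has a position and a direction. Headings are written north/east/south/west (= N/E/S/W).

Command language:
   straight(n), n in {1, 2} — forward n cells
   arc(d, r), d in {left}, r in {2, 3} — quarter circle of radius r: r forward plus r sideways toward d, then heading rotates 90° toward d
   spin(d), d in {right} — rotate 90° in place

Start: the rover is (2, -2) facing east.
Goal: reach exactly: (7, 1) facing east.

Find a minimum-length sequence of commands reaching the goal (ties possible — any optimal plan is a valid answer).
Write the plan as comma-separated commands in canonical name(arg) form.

arc(left, 3), spin(right), straight(2)

start: (2, -2) facing east
t=1 arc(left, 3) ⇒ (5, 1) facing north
t=2 spin(right) ⇒ (5, 1) facing east
t=3 straight(2) ⇒ (7, 1) facing east
minimal: 3 command(s), checked below 3.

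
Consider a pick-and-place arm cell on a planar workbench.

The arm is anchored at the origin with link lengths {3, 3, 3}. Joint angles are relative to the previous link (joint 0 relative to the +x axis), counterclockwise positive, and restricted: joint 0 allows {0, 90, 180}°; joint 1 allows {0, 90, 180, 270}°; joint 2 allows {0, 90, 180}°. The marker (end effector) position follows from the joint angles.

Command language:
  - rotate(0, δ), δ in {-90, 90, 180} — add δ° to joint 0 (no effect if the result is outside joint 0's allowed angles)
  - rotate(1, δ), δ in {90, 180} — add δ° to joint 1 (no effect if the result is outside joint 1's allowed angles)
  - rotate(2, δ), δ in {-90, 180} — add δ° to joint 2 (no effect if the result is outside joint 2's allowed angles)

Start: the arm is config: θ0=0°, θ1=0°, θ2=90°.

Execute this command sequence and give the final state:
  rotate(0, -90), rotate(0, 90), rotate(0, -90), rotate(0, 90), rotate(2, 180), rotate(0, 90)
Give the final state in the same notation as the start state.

begin: config: θ0=0°, θ1=0°, θ2=90°
t=1 rotate(0, -90) ⇒ config: θ0=0°, θ1=0°, θ2=90°
t=2 rotate(0, 90) ⇒ config: θ0=90°, θ1=0°, θ2=90°
t=3 rotate(0, -90) ⇒ config: θ0=0°, θ1=0°, θ2=90°
t=4 rotate(0, 90) ⇒ config: θ0=90°, θ1=0°, θ2=90°
t=5 rotate(2, 180) ⇒ config: θ0=90°, θ1=0°, θ2=90°
t=6 rotate(0, 90) ⇒ config: θ0=180°, θ1=0°, θ2=90°

config: θ0=180°, θ1=0°, θ2=90°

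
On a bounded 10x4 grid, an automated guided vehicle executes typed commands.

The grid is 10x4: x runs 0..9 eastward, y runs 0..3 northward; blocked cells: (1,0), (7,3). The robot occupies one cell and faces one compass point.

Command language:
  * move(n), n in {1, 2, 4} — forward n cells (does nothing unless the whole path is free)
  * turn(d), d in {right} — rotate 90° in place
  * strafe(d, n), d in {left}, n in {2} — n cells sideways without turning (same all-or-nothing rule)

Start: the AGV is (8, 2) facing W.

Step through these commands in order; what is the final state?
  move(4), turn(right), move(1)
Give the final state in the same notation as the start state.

(4, 3) facing N

from: (8, 2) facing W
[1] after move(4): (4, 2) facing W
[2] after turn(right): (4, 2) facing N
[3] after move(1): (4, 3) facing N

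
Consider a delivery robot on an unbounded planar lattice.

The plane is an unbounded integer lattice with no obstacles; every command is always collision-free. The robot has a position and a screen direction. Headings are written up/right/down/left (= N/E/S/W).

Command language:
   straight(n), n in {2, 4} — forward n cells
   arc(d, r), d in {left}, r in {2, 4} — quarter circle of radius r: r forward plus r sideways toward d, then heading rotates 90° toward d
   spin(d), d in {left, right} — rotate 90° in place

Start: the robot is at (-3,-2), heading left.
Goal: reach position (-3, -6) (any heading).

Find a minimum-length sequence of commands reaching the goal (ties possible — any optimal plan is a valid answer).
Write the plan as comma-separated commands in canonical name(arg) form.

spin(left), straight(4)

initial: at (-3,-2), heading left
1. spin(left) → at (-3,-2), heading down
2. straight(4) → at (-3,-6), heading down
minimal: 2 command(s), checked below 2.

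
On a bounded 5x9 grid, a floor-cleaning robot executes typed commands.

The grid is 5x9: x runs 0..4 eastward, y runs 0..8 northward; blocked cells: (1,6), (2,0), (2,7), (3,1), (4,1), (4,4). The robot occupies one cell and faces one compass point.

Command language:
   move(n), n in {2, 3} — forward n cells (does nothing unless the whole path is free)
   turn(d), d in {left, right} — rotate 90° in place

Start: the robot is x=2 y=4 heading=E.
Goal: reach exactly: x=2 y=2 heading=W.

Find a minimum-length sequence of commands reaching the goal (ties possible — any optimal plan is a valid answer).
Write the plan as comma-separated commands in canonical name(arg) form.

begin: x=2 y=4 heading=E
t=1 turn(right) ⇒ x=2 y=4 heading=S
t=2 move(2) ⇒ x=2 y=2 heading=S
t=3 turn(right) ⇒ x=2 y=2 heading=W
shorter routes all fall short; 3 is best.

turn(right), move(2), turn(right)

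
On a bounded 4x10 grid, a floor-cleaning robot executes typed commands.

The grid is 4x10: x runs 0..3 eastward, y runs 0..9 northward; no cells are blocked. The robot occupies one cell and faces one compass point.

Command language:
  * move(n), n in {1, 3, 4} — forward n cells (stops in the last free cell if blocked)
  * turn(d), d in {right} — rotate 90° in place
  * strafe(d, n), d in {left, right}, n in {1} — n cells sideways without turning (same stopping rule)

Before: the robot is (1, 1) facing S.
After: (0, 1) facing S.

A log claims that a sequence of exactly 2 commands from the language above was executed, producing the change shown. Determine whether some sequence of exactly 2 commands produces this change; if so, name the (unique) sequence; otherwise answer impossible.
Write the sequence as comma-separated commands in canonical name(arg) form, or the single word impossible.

key: still facing S at the end — nothing in the sequence rotates
from: (1, 1) facing S
[1] after strafe(right, 1): (0, 1) facing S
[2] after strafe(right, 1): (0, 1) facing S
uniquely the one of 36 2-step routes that fits.

strafe(right, 1), strafe(right, 1)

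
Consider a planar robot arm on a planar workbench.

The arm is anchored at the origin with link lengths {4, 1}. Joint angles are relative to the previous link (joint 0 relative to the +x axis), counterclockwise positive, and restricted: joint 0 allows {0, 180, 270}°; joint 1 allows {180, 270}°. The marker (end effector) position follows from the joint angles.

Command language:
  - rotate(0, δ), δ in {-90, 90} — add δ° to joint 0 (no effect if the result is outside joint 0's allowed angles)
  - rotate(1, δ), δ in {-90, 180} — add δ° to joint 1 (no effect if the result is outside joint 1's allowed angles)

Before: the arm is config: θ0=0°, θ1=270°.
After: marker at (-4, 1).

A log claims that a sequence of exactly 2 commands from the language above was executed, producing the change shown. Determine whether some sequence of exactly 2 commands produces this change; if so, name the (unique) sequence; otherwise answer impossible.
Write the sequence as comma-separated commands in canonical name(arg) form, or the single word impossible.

rotate(0, -90), rotate(0, -90)

t0: config: θ0=0°, θ1=270°
1. rotate(0, -90) → config: θ0=270°, θ1=270°
2. rotate(0, -90) → config: θ0=180°, θ1=270°
uniquely the one of 16 2-step routes that fits.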